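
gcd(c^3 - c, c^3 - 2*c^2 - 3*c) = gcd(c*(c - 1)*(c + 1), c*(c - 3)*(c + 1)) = c^2 + c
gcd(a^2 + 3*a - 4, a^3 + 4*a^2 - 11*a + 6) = a - 1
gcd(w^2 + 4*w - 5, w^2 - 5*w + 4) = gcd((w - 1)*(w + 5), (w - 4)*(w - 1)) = w - 1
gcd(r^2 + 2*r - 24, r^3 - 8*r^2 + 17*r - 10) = 1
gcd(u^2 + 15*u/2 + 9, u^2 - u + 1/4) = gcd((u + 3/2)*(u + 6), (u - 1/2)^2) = 1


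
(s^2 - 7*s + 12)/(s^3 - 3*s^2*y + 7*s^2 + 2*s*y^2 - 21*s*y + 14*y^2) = (s^2 - 7*s + 12)/(s^3 - 3*s^2*y + 7*s^2 + 2*s*y^2 - 21*s*y + 14*y^2)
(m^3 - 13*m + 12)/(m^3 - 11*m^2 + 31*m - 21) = (m + 4)/(m - 7)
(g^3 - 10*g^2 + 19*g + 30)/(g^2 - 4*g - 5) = g - 6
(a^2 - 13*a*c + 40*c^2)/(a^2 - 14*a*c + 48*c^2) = (a - 5*c)/(a - 6*c)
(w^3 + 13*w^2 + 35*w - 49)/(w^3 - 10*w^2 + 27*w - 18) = (w^2 + 14*w + 49)/(w^2 - 9*w + 18)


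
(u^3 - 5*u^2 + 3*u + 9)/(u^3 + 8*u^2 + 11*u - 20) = (u^3 - 5*u^2 + 3*u + 9)/(u^3 + 8*u^2 + 11*u - 20)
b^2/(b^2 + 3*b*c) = b/(b + 3*c)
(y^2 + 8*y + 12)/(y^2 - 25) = (y^2 + 8*y + 12)/(y^2 - 25)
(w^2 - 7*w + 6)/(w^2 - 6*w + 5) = (w - 6)/(w - 5)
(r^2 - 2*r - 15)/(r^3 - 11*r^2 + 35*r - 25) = (r + 3)/(r^2 - 6*r + 5)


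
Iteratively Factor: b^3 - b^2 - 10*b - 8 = (b + 2)*(b^2 - 3*b - 4) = (b + 1)*(b + 2)*(b - 4)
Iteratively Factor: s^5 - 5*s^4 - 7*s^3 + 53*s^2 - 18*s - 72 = (s + 1)*(s^4 - 6*s^3 - s^2 + 54*s - 72) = (s - 3)*(s + 1)*(s^3 - 3*s^2 - 10*s + 24) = (s - 3)*(s + 1)*(s + 3)*(s^2 - 6*s + 8) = (s - 3)*(s - 2)*(s + 1)*(s + 3)*(s - 4)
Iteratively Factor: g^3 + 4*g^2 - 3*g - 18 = (g - 2)*(g^2 + 6*g + 9) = (g - 2)*(g + 3)*(g + 3)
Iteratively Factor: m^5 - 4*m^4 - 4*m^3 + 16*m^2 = (m - 2)*(m^4 - 2*m^3 - 8*m^2) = (m - 4)*(m - 2)*(m^3 + 2*m^2) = (m - 4)*(m - 2)*(m + 2)*(m^2) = m*(m - 4)*(m - 2)*(m + 2)*(m)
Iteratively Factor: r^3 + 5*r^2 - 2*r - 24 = (r + 4)*(r^2 + r - 6) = (r - 2)*(r + 4)*(r + 3)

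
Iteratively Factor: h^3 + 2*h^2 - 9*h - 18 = (h + 3)*(h^2 - h - 6) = (h - 3)*(h + 3)*(h + 2)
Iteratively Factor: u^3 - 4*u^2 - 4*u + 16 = (u - 2)*(u^2 - 2*u - 8) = (u - 2)*(u + 2)*(u - 4)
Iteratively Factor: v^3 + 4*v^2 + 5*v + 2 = (v + 1)*(v^2 + 3*v + 2) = (v + 1)*(v + 2)*(v + 1)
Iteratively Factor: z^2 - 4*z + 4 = (z - 2)*(z - 2)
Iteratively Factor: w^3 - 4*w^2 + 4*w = (w)*(w^2 - 4*w + 4) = w*(w - 2)*(w - 2)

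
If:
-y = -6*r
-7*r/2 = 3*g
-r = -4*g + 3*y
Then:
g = 0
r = 0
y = 0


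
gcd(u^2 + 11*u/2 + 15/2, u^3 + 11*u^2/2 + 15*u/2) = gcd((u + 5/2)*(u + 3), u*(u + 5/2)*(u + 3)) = u^2 + 11*u/2 + 15/2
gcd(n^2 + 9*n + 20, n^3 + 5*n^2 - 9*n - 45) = n + 5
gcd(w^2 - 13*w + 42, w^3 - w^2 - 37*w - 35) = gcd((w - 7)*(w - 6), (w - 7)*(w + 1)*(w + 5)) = w - 7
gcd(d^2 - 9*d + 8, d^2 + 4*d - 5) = d - 1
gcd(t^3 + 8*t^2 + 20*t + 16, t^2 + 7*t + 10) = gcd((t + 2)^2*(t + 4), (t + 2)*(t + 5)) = t + 2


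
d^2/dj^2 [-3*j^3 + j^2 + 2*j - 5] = 2 - 18*j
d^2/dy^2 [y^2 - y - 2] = 2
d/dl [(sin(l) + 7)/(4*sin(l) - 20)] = -3*cos(l)/(sin(l) - 5)^2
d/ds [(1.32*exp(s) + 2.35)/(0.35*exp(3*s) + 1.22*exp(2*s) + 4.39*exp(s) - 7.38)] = (-(1.32*exp(s) + 2.35)*(1.05*exp(2*s) + 2.44*exp(s) + 4.39) + 0.462*exp(3*s) + 1.6104*exp(2*s) + 5.7948*exp(s) - 9.7416)*exp(s)/(0.35*exp(3*s) + 1.22*exp(2*s) + 4.39*exp(s) - 7.38)^2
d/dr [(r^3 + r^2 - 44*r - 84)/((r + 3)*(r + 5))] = (r^4 + 16*r^3 + 97*r^2 + 198*r + 12)/(r^4 + 16*r^3 + 94*r^2 + 240*r + 225)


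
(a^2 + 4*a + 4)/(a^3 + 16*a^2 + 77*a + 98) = (a + 2)/(a^2 + 14*a + 49)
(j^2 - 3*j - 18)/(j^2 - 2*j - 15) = (j - 6)/(j - 5)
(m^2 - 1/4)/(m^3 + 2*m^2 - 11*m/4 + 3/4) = (2*m + 1)/(2*m^2 + 5*m - 3)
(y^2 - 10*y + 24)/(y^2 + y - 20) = (y - 6)/(y + 5)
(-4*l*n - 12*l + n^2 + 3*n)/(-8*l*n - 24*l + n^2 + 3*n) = (4*l - n)/(8*l - n)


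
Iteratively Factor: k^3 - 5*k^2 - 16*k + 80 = (k - 5)*(k^2 - 16) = (k - 5)*(k - 4)*(k + 4)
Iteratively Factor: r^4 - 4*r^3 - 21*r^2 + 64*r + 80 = (r - 4)*(r^3 - 21*r - 20) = (r - 5)*(r - 4)*(r^2 + 5*r + 4) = (r - 5)*(r - 4)*(r + 4)*(r + 1)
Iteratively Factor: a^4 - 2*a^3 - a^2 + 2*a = (a + 1)*(a^3 - 3*a^2 + 2*a) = a*(a + 1)*(a^2 - 3*a + 2) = a*(a - 1)*(a + 1)*(a - 2)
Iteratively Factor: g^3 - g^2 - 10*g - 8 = (g - 4)*(g^2 + 3*g + 2) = (g - 4)*(g + 1)*(g + 2)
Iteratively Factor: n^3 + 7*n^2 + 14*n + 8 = (n + 4)*(n^2 + 3*n + 2) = (n + 2)*(n + 4)*(n + 1)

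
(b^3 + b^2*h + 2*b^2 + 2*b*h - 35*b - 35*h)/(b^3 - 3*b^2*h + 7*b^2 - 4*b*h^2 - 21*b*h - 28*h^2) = (b - 5)/(b - 4*h)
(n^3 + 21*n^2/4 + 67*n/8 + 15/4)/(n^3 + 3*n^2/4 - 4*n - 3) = (n + 5/2)/(n - 2)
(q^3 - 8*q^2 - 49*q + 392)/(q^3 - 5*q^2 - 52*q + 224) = (q - 7)/(q - 4)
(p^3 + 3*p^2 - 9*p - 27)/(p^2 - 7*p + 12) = (p^2 + 6*p + 9)/(p - 4)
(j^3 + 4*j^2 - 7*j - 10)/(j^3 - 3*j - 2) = (j + 5)/(j + 1)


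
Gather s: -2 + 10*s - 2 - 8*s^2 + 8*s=-8*s^2 + 18*s - 4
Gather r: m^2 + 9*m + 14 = m^2 + 9*m + 14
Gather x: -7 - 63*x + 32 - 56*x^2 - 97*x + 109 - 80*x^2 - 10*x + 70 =-136*x^2 - 170*x + 204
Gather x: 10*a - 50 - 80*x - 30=10*a - 80*x - 80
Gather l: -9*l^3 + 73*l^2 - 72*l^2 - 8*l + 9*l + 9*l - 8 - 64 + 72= -9*l^3 + l^2 + 10*l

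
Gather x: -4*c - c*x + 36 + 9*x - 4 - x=-4*c + x*(8 - c) + 32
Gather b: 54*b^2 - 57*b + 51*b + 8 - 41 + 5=54*b^2 - 6*b - 28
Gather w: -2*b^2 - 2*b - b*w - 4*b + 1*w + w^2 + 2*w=-2*b^2 - 6*b + w^2 + w*(3 - b)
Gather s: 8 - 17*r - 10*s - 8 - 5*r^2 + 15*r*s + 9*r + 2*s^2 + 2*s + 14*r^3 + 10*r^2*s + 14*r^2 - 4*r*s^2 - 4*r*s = 14*r^3 + 9*r^2 - 8*r + s^2*(2 - 4*r) + s*(10*r^2 + 11*r - 8)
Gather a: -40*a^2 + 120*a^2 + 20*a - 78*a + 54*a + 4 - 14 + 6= 80*a^2 - 4*a - 4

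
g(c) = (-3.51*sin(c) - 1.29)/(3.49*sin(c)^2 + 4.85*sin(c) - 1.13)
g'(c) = (-6.98*sin(c)*cos(c) - 4.85*cos(c))*(-3.51*sin(c) - 1.29)/(3.49*sin(c)^2 + 4.85*sin(c) - 1.13)^2 - 3.51*cos(c)/(3.49*sin(c)^2 + 4.85*sin(c) - 1.13) = (12.2499*sin(c)^2 + 9.0042*sin(c) + 10.2228)*cos(c)/(12.1801*sin(c)^4 + 33.853*sin(c)^3 + 15.6351*sin(c)^2 - 10.961*sin(c) + 1.2769)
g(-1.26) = -0.79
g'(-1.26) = 0.58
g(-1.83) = -0.82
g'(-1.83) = -0.51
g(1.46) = -0.67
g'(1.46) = 0.07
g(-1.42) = -0.87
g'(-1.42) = 0.32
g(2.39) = -0.97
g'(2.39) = -1.11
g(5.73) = -0.20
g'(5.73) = 1.02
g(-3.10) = 0.86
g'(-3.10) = -5.61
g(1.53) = -0.67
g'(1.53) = 0.02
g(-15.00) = -0.35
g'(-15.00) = -0.92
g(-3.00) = 0.46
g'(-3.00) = -2.99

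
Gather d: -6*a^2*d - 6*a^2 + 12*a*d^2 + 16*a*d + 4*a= -6*a^2 + 12*a*d^2 + 4*a + d*(-6*a^2 + 16*a)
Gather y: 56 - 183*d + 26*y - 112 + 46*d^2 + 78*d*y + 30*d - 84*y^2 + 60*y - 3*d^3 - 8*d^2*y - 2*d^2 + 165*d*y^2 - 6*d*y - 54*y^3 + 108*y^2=-3*d^3 + 44*d^2 - 153*d - 54*y^3 + y^2*(165*d + 24) + y*(-8*d^2 + 72*d + 86) - 56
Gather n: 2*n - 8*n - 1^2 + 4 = 3 - 6*n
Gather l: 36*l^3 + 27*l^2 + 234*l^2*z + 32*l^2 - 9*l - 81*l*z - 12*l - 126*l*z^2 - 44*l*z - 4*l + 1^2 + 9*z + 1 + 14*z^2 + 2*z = 36*l^3 + l^2*(234*z + 59) + l*(-126*z^2 - 125*z - 25) + 14*z^2 + 11*z + 2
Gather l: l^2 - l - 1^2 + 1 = l^2 - l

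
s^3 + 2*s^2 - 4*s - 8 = (s - 2)*(s + 2)^2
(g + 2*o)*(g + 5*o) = g^2 + 7*g*o + 10*o^2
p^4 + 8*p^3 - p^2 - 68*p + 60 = (p - 2)*(p - 1)*(p + 5)*(p + 6)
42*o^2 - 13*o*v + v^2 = (-7*o + v)*(-6*o + v)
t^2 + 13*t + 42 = (t + 6)*(t + 7)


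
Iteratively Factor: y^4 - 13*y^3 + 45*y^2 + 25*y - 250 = (y - 5)*(y^3 - 8*y^2 + 5*y + 50) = (y - 5)^2*(y^2 - 3*y - 10) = (y - 5)^3*(y + 2)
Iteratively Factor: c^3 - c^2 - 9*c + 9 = (c + 3)*(c^2 - 4*c + 3) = (c - 1)*(c + 3)*(c - 3)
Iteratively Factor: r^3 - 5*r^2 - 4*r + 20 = (r + 2)*(r^2 - 7*r + 10) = (r - 5)*(r + 2)*(r - 2)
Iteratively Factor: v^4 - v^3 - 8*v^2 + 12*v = (v + 3)*(v^3 - 4*v^2 + 4*v) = (v - 2)*(v + 3)*(v^2 - 2*v) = v*(v - 2)*(v + 3)*(v - 2)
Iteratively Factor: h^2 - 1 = (h + 1)*(h - 1)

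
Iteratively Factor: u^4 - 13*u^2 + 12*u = (u - 1)*(u^3 + u^2 - 12*u) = (u - 1)*(u + 4)*(u^2 - 3*u) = (u - 3)*(u - 1)*(u + 4)*(u)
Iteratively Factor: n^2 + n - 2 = (n + 2)*(n - 1)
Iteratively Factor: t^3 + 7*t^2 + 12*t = (t + 3)*(t^2 + 4*t) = (t + 3)*(t + 4)*(t)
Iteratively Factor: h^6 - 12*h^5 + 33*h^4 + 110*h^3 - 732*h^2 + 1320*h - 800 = (h - 2)*(h^5 - 10*h^4 + 13*h^3 + 136*h^2 - 460*h + 400) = (h - 2)^2*(h^4 - 8*h^3 - 3*h^2 + 130*h - 200) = (h - 2)^3*(h^3 - 6*h^2 - 15*h + 100) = (h - 5)*(h - 2)^3*(h^2 - h - 20) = (h - 5)^2*(h - 2)^3*(h + 4)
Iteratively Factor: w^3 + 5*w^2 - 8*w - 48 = (w - 3)*(w^2 + 8*w + 16) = (w - 3)*(w + 4)*(w + 4)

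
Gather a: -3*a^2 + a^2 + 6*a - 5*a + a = -2*a^2 + 2*a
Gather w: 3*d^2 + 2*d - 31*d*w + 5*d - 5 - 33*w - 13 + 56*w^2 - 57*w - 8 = 3*d^2 + 7*d + 56*w^2 + w*(-31*d - 90) - 26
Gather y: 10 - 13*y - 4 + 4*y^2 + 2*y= 4*y^2 - 11*y + 6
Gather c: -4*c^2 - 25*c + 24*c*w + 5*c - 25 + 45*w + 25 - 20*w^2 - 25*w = -4*c^2 + c*(24*w - 20) - 20*w^2 + 20*w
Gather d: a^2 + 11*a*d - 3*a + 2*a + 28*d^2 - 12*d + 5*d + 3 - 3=a^2 - a + 28*d^2 + d*(11*a - 7)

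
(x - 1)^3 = x^3 - 3*x^2 + 3*x - 1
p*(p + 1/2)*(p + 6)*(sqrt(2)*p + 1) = sqrt(2)*p^4 + p^3 + 13*sqrt(2)*p^3/2 + 3*sqrt(2)*p^2 + 13*p^2/2 + 3*p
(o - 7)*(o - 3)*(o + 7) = o^3 - 3*o^2 - 49*o + 147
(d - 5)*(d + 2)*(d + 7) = d^3 + 4*d^2 - 31*d - 70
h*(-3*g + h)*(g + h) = -3*g^2*h - 2*g*h^2 + h^3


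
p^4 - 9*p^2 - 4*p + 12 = (p - 3)*(p - 1)*(p + 2)^2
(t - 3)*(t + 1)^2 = t^3 - t^2 - 5*t - 3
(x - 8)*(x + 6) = x^2 - 2*x - 48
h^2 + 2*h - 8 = (h - 2)*(h + 4)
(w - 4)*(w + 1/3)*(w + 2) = w^3 - 5*w^2/3 - 26*w/3 - 8/3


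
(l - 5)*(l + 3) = l^2 - 2*l - 15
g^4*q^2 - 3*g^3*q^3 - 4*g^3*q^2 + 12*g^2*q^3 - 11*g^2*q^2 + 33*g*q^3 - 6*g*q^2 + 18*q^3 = (g - 6)*(g - 3*q)*(g*q + q)^2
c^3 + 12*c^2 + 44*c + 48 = (c + 2)*(c + 4)*(c + 6)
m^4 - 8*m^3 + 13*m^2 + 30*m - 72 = (m - 4)*(m - 3)^2*(m + 2)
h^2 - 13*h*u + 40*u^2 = (h - 8*u)*(h - 5*u)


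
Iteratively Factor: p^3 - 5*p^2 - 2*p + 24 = (p - 4)*(p^2 - p - 6) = (p - 4)*(p + 2)*(p - 3)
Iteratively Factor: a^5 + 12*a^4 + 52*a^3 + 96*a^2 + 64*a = (a + 4)*(a^4 + 8*a^3 + 20*a^2 + 16*a) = (a + 4)^2*(a^3 + 4*a^2 + 4*a) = (a + 2)*(a + 4)^2*(a^2 + 2*a) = (a + 2)^2*(a + 4)^2*(a)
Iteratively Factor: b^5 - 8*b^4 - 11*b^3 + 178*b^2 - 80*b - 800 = (b + 4)*(b^4 - 12*b^3 + 37*b^2 + 30*b - 200) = (b - 5)*(b + 4)*(b^3 - 7*b^2 + 2*b + 40) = (b - 5)*(b + 2)*(b + 4)*(b^2 - 9*b + 20) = (b - 5)*(b - 4)*(b + 2)*(b + 4)*(b - 5)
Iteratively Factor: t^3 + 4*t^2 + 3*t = (t + 3)*(t^2 + t) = (t + 1)*(t + 3)*(t)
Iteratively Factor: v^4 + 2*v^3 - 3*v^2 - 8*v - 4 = (v - 2)*(v^3 + 4*v^2 + 5*v + 2) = (v - 2)*(v + 2)*(v^2 + 2*v + 1) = (v - 2)*(v + 1)*(v + 2)*(v + 1)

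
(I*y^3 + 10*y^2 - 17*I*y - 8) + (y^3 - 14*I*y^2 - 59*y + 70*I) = y^3 + I*y^3 + 10*y^2 - 14*I*y^2 - 59*y - 17*I*y - 8 + 70*I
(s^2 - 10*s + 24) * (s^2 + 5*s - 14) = s^4 - 5*s^3 - 40*s^2 + 260*s - 336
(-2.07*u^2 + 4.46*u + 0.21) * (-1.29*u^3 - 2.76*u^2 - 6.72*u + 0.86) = 2.6703*u^5 - 0.0402000000000013*u^4 + 1.3299*u^3 - 32.331*u^2 + 2.4244*u + 0.1806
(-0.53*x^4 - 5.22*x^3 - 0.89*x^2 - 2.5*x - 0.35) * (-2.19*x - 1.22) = 1.1607*x^5 + 12.0784*x^4 + 8.3175*x^3 + 6.5608*x^2 + 3.8165*x + 0.427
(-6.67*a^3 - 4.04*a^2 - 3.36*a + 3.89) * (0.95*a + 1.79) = -6.3365*a^4 - 15.7773*a^3 - 10.4236*a^2 - 2.3189*a + 6.9631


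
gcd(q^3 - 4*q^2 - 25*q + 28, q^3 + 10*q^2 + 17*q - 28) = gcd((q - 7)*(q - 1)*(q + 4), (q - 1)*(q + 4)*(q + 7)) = q^2 + 3*q - 4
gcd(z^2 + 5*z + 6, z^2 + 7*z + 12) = z + 3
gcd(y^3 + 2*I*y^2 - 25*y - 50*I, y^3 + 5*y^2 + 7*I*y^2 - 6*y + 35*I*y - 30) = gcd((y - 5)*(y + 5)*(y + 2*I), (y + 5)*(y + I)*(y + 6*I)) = y + 5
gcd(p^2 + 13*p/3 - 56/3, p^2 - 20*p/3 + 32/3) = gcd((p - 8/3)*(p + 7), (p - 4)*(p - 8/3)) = p - 8/3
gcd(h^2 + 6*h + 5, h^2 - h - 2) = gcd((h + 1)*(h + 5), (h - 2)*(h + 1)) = h + 1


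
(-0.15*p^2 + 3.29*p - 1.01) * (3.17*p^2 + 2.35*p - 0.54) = -0.4755*p^4 + 10.0768*p^3 + 4.6108*p^2 - 4.1501*p + 0.5454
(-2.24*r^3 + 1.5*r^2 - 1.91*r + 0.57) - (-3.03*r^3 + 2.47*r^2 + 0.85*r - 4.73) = 0.79*r^3 - 0.97*r^2 - 2.76*r + 5.3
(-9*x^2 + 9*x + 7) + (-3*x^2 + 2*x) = -12*x^2 + 11*x + 7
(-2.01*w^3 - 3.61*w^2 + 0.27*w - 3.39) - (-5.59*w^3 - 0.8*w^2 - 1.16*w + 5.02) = 3.58*w^3 - 2.81*w^2 + 1.43*w - 8.41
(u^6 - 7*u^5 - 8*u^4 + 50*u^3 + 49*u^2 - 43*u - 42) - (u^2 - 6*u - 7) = u^6 - 7*u^5 - 8*u^4 + 50*u^3 + 48*u^2 - 37*u - 35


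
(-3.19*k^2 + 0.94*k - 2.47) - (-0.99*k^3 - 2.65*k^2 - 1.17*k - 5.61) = 0.99*k^3 - 0.54*k^2 + 2.11*k + 3.14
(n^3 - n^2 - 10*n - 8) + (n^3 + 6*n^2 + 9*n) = 2*n^3 + 5*n^2 - n - 8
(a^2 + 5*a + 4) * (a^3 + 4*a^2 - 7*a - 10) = a^5 + 9*a^4 + 17*a^3 - 29*a^2 - 78*a - 40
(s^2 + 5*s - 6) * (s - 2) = s^3 + 3*s^2 - 16*s + 12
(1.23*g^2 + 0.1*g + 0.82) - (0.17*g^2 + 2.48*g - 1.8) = 1.06*g^2 - 2.38*g + 2.62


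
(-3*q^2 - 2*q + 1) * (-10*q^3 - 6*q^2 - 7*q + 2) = 30*q^5 + 38*q^4 + 23*q^3 + 2*q^2 - 11*q + 2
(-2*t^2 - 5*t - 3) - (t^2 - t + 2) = -3*t^2 - 4*t - 5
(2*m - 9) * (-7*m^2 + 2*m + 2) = -14*m^3 + 67*m^2 - 14*m - 18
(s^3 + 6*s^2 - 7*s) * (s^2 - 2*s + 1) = s^5 + 4*s^4 - 18*s^3 + 20*s^2 - 7*s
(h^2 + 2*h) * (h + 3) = h^3 + 5*h^2 + 6*h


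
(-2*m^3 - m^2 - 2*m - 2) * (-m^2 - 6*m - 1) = 2*m^5 + 13*m^4 + 10*m^3 + 15*m^2 + 14*m + 2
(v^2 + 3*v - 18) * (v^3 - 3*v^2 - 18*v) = v^5 - 45*v^3 + 324*v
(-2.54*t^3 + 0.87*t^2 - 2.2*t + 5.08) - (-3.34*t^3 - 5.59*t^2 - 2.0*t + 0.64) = 0.8*t^3 + 6.46*t^2 - 0.2*t + 4.44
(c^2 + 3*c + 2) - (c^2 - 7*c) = 10*c + 2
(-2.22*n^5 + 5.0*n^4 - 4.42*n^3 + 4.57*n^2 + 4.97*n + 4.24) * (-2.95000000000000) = 6.549*n^5 - 14.75*n^4 + 13.039*n^3 - 13.4815*n^2 - 14.6615*n - 12.508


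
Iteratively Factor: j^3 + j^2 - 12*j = (j + 4)*(j^2 - 3*j) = (j - 3)*(j + 4)*(j)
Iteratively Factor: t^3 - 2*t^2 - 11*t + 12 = (t - 1)*(t^2 - t - 12) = (t - 4)*(t - 1)*(t + 3)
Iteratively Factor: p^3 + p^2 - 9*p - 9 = (p + 1)*(p^2 - 9) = (p - 3)*(p + 1)*(p + 3)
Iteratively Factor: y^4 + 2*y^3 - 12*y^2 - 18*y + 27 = (y + 3)*(y^3 - y^2 - 9*y + 9) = (y + 3)^2*(y^2 - 4*y + 3) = (y - 1)*(y + 3)^2*(y - 3)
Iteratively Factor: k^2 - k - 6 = (k - 3)*(k + 2)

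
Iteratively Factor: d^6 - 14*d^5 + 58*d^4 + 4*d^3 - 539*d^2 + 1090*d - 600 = (d - 1)*(d^5 - 13*d^4 + 45*d^3 + 49*d^2 - 490*d + 600) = (d - 5)*(d - 1)*(d^4 - 8*d^3 + 5*d^2 + 74*d - 120) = (d - 5)*(d - 4)*(d - 1)*(d^3 - 4*d^2 - 11*d + 30) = (d - 5)*(d - 4)*(d - 2)*(d - 1)*(d^2 - 2*d - 15) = (d - 5)^2*(d - 4)*(d - 2)*(d - 1)*(d + 3)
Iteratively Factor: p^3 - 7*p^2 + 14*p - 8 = (p - 2)*(p^2 - 5*p + 4) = (p - 4)*(p - 2)*(p - 1)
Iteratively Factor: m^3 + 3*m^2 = (m)*(m^2 + 3*m) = m*(m + 3)*(m)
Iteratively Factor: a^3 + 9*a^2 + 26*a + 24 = (a + 2)*(a^2 + 7*a + 12) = (a + 2)*(a + 3)*(a + 4)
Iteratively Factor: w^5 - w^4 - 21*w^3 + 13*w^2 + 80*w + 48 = (w + 4)*(w^4 - 5*w^3 - w^2 + 17*w + 12) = (w + 1)*(w + 4)*(w^3 - 6*w^2 + 5*w + 12) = (w - 3)*(w + 1)*(w + 4)*(w^2 - 3*w - 4) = (w - 4)*(w - 3)*(w + 1)*(w + 4)*(w + 1)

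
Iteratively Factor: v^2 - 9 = (v + 3)*(v - 3)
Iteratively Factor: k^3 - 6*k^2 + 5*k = (k - 1)*(k^2 - 5*k) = k*(k - 1)*(k - 5)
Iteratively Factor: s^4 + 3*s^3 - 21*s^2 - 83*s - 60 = (s - 5)*(s^3 + 8*s^2 + 19*s + 12) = (s - 5)*(s + 3)*(s^2 + 5*s + 4) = (s - 5)*(s + 1)*(s + 3)*(s + 4)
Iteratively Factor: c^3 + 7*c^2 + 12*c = (c + 4)*(c^2 + 3*c) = (c + 3)*(c + 4)*(c)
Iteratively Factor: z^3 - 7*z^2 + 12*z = (z - 3)*(z^2 - 4*z) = (z - 4)*(z - 3)*(z)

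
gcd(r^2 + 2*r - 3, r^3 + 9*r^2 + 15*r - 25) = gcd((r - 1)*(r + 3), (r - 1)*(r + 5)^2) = r - 1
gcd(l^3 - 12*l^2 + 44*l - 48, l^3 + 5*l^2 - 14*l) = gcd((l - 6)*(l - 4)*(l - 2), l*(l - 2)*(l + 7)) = l - 2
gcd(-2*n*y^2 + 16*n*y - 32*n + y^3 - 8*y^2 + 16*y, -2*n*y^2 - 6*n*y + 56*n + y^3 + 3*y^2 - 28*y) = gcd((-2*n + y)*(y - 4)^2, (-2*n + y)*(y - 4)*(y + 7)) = -2*n*y + 8*n + y^2 - 4*y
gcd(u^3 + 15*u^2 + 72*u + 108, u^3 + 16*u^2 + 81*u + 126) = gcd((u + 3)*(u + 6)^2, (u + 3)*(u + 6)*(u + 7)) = u^2 + 9*u + 18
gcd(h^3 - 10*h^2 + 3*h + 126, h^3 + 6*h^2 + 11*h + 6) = h + 3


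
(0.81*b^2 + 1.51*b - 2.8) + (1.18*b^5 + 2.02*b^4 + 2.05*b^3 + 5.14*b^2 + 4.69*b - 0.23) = 1.18*b^5 + 2.02*b^4 + 2.05*b^3 + 5.95*b^2 + 6.2*b - 3.03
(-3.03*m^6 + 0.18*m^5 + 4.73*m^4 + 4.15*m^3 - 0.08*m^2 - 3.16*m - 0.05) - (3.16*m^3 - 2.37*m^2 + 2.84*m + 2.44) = -3.03*m^6 + 0.18*m^5 + 4.73*m^4 + 0.99*m^3 + 2.29*m^2 - 6.0*m - 2.49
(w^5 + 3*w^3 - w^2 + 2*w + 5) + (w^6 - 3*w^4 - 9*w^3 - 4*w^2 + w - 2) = w^6 + w^5 - 3*w^4 - 6*w^3 - 5*w^2 + 3*w + 3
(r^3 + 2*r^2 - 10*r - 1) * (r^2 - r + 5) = r^5 + r^4 - 7*r^3 + 19*r^2 - 49*r - 5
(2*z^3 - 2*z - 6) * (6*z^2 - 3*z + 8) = 12*z^5 - 6*z^4 + 4*z^3 - 30*z^2 + 2*z - 48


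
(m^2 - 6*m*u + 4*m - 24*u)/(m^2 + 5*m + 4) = (m - 6*u)/(m + 1)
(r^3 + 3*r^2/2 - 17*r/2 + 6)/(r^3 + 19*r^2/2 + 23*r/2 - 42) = (r - 1)/(r + 7)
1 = 1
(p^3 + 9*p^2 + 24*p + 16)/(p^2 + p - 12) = (p^2 + 5*p + 4)/(p - 3)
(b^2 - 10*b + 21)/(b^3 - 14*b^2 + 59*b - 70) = (b - 3)/(b^2 - 7*b + 10)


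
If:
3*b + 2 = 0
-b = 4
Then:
No Solution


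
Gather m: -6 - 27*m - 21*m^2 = -21*m^2 - 27*m - 6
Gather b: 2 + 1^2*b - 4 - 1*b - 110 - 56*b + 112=-56*b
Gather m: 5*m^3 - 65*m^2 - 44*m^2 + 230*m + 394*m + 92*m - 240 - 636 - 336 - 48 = 5*m^3 - 109*m^2 + 716*m - 1260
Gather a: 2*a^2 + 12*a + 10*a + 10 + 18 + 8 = 2*a^2 + 22*a + 36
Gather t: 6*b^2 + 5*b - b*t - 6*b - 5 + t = 6*b^2 - b + t*(1 - b) - 5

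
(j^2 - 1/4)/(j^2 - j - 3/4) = (2*j - 1)/(2*j - 3)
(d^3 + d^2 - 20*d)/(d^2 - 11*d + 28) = d*(d + 5)/(d - 7)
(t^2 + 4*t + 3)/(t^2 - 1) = (t + 3)/(t - 1)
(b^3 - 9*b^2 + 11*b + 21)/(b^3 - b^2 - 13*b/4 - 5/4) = 4*(b^2 - 10*b + 21)/(4*b^2 - 8*b - 5)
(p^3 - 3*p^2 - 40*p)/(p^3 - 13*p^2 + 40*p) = (p + 5)/(p - 5)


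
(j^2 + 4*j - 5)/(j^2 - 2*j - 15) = (-j^2 - 4*j + 5)/(-j^2 + 2*j + 15)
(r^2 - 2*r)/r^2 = (r - 2)/r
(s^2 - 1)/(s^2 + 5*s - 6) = (s + 1)/(s + 6)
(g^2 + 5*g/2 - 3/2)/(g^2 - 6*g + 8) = (2*g^2 + 5*g - 3)/(2*(g^2 - 6*g + 8))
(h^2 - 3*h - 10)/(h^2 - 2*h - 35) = (-h^2 + 3*h + 10)/(-h^2 + 2*h + 35)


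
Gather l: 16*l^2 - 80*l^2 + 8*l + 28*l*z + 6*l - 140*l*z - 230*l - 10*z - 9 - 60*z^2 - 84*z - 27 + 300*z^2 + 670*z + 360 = -64*l^2 + l*(-112*z - 216) + 240*z^2 + 576*z + 324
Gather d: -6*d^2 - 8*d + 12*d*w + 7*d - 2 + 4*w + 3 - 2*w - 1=-6*d^2 + d*(12*w - 1) + 2*w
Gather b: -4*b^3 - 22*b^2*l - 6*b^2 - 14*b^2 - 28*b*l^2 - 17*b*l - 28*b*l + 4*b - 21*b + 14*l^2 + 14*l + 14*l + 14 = -4*b^3 + b^2*(-22*l - 20) + b*(-28*l^2 - 45*l - 17) + 14*l^2 + 28*l + 14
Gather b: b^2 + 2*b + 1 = b^2 + 2*b + 1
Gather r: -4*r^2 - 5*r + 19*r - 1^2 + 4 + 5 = -4*r^2 + 14*r + 8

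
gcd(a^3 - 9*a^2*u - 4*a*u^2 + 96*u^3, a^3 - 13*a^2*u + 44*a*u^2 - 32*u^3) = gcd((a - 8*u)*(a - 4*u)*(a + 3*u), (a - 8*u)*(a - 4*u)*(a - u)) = a^2 - 12*a*u + 32*u^2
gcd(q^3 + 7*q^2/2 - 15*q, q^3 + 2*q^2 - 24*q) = q^2 + 6*q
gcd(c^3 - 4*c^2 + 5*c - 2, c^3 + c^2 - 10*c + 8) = c^2 - 3*c + 2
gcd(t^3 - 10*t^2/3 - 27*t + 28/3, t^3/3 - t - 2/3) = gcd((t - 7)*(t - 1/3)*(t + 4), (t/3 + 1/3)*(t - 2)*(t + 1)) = 1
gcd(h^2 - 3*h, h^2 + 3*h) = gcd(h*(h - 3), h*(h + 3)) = h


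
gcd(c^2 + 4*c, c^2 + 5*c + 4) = c + 4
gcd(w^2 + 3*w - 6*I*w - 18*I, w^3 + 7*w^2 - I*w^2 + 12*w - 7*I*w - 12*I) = w + 3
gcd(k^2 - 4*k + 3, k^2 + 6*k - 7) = k - 1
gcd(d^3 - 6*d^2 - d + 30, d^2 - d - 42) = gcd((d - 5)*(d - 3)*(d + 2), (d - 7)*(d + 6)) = 1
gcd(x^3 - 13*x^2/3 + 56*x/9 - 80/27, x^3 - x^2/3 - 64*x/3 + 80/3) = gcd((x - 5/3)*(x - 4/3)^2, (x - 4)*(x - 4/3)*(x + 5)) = x - 4/3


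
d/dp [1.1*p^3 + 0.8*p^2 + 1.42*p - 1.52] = 3.3*p^2 + 1.6*p + 1.42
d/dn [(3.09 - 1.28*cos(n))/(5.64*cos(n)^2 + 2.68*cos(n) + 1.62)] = (-7.2192*cos(n)^2 + 34.8552*cos(n) + 10.3548)*sin(n)/(31.8096*cos(n)^4 + 30.2304*cos(n)^3 + 25.456*cos(n)^2 + 8.6832*cos(n) + 2.6244)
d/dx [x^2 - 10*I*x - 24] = 2*x - 10*I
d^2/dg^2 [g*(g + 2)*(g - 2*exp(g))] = -2*g^2*exp(g) - 12*g*exp(g) + 6*g - 12*exp(g) + 4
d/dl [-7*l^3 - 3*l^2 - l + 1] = -21*l^2 - 6*l - 1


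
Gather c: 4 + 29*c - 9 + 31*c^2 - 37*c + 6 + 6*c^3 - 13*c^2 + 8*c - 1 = 6*c^3 + 18*c^2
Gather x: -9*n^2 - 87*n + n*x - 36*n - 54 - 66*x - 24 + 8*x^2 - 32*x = -9*n^2 - 123*n + 8*x^2 + x*(n - 98) - 78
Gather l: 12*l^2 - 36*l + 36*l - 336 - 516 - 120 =12*l^2 - 972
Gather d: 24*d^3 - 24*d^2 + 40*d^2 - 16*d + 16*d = 24*d^3 + 16*d^2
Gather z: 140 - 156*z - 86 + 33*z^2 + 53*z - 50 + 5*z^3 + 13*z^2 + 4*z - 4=5*z^3 + 46*z^2 - 99*z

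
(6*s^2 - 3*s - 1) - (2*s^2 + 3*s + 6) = 4*s^2 - 6*s - 7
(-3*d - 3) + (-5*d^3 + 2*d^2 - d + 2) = -5*d^3 + 2*d^2 - 4*d - 1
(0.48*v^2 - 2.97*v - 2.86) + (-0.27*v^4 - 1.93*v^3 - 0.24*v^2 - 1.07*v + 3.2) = -0.27*v^4 - 1.93*v^3 + 0.24*v^2 - 4.04*v + 0.34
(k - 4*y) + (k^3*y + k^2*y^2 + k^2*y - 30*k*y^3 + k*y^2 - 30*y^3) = k^3*y + k^2*y^2 + k^2*y - 30*k*y^3 + k*y^2 + k - 30*y^3 - 4*y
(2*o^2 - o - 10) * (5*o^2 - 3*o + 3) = 10*o^4 - 11*o^3 - 41*o^2 + 27*o - 30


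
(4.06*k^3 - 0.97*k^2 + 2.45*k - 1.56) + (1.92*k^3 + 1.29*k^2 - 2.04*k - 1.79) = 5.98*k^3 + 0.32*k^2 + 0.41*k - 3.35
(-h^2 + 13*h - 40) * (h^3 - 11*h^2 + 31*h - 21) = -h^5 + 24*h^4 - 214*h^3 + 864*h^2 - 1513*h + 840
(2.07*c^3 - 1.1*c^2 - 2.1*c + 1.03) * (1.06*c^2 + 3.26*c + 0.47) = 2.1942*c^5 + 5.5822*c^4 - 4.8391*c^3 - 6.2712*c^2 + 2.3708*c + 0.4841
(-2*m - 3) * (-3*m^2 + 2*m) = 6*m^3 + 5*m^2 - 6*m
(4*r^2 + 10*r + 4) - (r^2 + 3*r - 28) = 3*r^2 + 7*r + 32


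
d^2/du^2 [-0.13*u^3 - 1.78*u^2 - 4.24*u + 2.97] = -0.78*u - 3.56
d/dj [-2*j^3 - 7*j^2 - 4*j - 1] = -6*j^2 - 14*j - 4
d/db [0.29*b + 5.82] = 0.290000000000000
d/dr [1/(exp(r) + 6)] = -exp(r)/(exp(r) + 6)^2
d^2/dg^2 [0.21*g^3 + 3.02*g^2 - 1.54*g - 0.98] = 1.26*g + 6.04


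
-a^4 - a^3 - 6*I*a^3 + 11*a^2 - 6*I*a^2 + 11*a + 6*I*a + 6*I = (a + 2*I)*(a + 3*I)*(-I*a + 1)*(-I*a - I)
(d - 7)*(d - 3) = d^2 - 10*d + 21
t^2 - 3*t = t*(t - 3)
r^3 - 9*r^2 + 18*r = r*(r - 6)*(r - 3)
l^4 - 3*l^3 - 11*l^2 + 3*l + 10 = (l - 5)*(l - 1)*(l + 1)*(l + 2)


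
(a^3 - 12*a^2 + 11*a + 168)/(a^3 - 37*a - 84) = (a - 8)/(a + 4)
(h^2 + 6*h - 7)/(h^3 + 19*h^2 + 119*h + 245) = (h - 1)/(h^2 + 12*h + 35)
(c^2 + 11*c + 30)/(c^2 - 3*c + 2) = (c^2 + 11*c + 30)/(c^2 - 3*c + 2)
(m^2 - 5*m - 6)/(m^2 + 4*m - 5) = (m^2 - 5*m - 6)/(m^2 + 4*m - 5)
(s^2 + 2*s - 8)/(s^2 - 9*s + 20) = (s^2 + 2*s - 8)/(s^2 - 9*s + 20)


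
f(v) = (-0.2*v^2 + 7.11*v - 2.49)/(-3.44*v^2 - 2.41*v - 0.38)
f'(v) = (7.11 - 0.4*v)/(-3.44*v^2 - 2.41*v - 0.38) + (6.88*v + 2.41)*(-0.2*v^2 + 7.11*v - 2.49)/(-3.44*v^2 - 2.41*v - 0.38)^2 = (24.9404*v^2 - 16.9792*v - 8.7027)/(11.8336*v^4 + 16.5808*v^3 + 8.4225*v^2 + 1.8316*v + 0.1444)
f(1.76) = -0.62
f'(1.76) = 0.17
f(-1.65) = 2.56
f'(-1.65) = 2.62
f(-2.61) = 1.28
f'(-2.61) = 0.67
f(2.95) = -0.45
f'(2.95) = 0.11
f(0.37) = -0.07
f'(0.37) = -3.81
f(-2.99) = 1.07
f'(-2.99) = 0.46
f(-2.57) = 1.31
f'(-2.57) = 0.70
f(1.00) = -0.71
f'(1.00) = -0.02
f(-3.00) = 1.06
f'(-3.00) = 0.46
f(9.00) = -0.15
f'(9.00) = 0.02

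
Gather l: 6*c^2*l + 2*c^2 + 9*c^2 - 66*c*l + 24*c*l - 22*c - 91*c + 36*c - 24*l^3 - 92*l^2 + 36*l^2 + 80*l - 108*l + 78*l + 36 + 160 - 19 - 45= 11*c^2 - 77*c - 24*l^3 - 56*l^2 + l*(6*c^2 - 42*c + 50) + 132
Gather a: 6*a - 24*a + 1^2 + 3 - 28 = -18*a - 24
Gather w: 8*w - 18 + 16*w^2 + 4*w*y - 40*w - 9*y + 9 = 16*w^2 + w*(4*y - 32) - 9*y - 9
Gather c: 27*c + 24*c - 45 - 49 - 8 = 51*c - 102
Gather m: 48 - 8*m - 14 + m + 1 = 35 - 7*m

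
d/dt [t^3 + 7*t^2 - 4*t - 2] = 3*t^2 + 14*t - 4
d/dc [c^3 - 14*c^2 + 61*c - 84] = 3*c^2 - 28*c + 61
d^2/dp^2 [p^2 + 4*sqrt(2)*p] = 2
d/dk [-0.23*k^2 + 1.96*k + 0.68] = 1.96 - 0.46*k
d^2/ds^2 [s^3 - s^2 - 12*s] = 6*s - 2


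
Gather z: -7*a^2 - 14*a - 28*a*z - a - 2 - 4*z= -7*a^2 - 15*a + z*(-28*a - 4) - 2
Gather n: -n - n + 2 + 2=4 - 2*n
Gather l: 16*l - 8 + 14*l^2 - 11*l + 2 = 14*l^2 + 5*l - 6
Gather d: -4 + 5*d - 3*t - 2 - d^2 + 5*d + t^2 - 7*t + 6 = -d^2 + 10*d + t^2 - 10*t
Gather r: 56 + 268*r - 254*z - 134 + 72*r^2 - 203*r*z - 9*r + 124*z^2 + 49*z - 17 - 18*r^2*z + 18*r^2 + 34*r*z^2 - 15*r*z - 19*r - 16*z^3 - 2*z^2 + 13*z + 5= r^2*(90 - 18*z) + r*(34*z^2 - 218*z + 240) - 16*z^3 + 122*z^2 - 192*z - 90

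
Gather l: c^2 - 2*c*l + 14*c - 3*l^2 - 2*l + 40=c^2 + 14*c - 3*l^2 + l*(-2*c - 2) + 40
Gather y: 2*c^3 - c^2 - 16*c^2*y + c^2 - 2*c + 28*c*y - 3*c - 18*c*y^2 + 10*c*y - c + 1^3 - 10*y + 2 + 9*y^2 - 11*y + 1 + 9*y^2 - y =2*c^3 - 6*c + y^2*(18 - 18*c) + y*(-16*c^2 + 38*c - 22) + 4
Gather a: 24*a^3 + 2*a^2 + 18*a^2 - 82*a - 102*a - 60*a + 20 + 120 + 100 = 24*a^3 + 20*a^2 - 244*a + 240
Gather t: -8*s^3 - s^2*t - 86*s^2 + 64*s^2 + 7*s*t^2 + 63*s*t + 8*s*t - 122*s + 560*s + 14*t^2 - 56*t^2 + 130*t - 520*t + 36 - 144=-8*s^3 - 22*s^2 + 438*s + t^2*(7*s - 42) + t*(-s^2 + 71*s - 390) - 108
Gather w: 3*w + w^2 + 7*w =w^2 + 10*w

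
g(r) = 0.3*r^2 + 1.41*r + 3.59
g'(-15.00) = -7.59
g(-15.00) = 49.94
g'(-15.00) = -7.59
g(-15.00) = 49.94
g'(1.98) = 2.60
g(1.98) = 7.56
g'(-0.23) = 1.27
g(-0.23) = 3.28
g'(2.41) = 2.86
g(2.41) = 8.73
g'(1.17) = 2.11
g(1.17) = 5.65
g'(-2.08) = 0.16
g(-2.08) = 1.96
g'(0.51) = 1.72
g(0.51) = 4.39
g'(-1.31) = 0.62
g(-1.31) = 2.26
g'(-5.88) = -2.12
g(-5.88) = 5.67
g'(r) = 0.6*r + 1.41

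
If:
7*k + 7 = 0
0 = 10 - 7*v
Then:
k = -1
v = 10/7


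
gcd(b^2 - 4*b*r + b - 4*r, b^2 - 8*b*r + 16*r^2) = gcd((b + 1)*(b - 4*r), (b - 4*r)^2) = -b + 4*r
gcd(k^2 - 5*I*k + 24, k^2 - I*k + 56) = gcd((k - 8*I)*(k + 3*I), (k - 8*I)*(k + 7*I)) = k - 8*I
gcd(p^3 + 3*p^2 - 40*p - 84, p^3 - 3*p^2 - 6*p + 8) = p + 2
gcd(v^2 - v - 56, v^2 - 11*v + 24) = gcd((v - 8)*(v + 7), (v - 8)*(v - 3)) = v - 8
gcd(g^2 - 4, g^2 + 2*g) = g + 2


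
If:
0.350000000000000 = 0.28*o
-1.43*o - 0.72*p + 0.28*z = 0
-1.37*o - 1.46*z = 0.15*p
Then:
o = 1.25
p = -2.83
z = -0.88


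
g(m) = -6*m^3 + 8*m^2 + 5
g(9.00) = -3721.00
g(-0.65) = 10.03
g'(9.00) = -1314.00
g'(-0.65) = -18.00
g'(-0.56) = -14.60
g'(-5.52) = -636.79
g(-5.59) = 1303.05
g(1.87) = -6.26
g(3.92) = -233.49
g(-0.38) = 6.48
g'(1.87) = -33.02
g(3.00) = -85.00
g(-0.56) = 8.56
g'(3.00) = -114.00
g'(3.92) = -213.88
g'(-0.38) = -8.68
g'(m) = -18*m^2 + 16*m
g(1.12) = 6.61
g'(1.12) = -4.66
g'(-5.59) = -651.91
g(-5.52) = 1257.94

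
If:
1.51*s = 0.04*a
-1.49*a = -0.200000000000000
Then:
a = 0.13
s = 0.00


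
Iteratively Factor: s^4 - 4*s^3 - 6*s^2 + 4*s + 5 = (s - 1)*(s^3 - 3*s^2 - 9*s - 5) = (s - 1)*(s + 1)*(s^2 - 4*s - 5) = (s - 5)*(s - 1)*(s + 1)*(s + 1)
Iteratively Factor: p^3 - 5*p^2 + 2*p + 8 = (p - 4)*(p^2 - p - 2) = (p - 4)*(p - 2)*(p + 1)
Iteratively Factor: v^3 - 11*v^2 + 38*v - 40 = (v - 4)*(v^2 - 7*v + 10) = (v - 5)*(v - 4)*(v - 2)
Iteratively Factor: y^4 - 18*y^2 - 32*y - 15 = (y + 1)*(y^3 - y^2 - 17*y - 15) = (y + 1)^2*(y^2 - 2*y - 15) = (y + 1)^2*(y + 3)*(y - 5)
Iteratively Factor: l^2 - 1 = (l - 1)*(l + 1)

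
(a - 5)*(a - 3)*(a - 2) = a^3 - 10*a^2 + 31*a - 30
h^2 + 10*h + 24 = (h + 4)*(h + 6)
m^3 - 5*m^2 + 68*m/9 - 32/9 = (m - 8/3)*(m - 4/3)*(m - 1)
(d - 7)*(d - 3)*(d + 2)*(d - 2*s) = d^4 - 2*d^3*s - 8*d^3 + 16*d^2*s + d^2 - 2*d*s + 42*d - 84*s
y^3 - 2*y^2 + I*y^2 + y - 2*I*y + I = (y - 1)^2*(y + I)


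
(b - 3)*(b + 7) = b^2 + 4*b - 21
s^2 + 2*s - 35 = (s - 5)*(s + 7)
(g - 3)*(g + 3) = g^2 - 9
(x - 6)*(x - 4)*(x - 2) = x^3 - 12*x^2 + 44*x - 48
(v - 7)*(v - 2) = v^2 - 9*v + 14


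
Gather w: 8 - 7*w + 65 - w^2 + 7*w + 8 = 81 - w^2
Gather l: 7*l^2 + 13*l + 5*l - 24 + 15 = 7*l^2 + 18*l - 9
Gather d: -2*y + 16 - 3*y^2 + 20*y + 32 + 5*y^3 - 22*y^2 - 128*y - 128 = 5*y^3 - 25*y^2 - 110*y - 80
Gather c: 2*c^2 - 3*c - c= 2*c^2 - 4*c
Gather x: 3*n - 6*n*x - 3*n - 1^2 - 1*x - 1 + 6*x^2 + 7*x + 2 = 6*x^2 + x*(6 - 6*n)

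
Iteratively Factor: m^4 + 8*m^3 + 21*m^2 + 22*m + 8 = (m + 1)*(m^3 + 7*m^2 + 14*m + 8) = (m + 1)*(m + 4)*(m^2 + 3*m + 2) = (m + 1)^2*(m + 4)*(m + 2)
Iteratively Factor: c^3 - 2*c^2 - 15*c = (c + 3)*(c^2 - 5*c) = (c - 5)*(c + 3)*(c)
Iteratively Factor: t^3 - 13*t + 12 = (t - 1)*(t^2 + t - 12) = (t - 3)*(t - 1)*(t + 4)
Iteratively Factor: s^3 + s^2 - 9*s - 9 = (s - 3)*(s^2 + 4*s + 3) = (s - 3)*(s + 3)*(s + 1)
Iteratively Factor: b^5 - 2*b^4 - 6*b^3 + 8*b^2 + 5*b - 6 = (b - 1)*(b^4 - b^3 - 7*b^2 + b + 6) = (b - 1)*(b + 1)*(b^3 - 2*b^2 - 5*b + 6) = (b - 3)*(b - 1)*(b + 1)*(b^2 + b - 2) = (b - 3)*(b - 1)*(b + 1)*(b + 2)*(b - 1)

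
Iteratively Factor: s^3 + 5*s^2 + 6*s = (s + 3)*(s^2 + 2*s) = s*(s + 3)*(s + 2)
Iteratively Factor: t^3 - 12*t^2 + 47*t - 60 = (t - 4)*(t^2 - 8*t + 15) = (t - 4)*(t - 3)*(t - 5)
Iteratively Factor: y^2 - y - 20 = (y + 4)*(y - 5)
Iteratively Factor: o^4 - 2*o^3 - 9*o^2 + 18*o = (o + 3)*(o^3 - 5*o^2 + 6*o) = o*(o + 3)*(o^2 - 5*o + 6) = o*(o - 3)*(o + 3)*(o - 2)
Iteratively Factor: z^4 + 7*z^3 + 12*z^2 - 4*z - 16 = (z + 4)*(z^3 + 3*z^2 - 4) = (z - 1)*(z + 4)*(z^2 + 4*z + 4) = (z - 1)*(z + 2)*(z + 4)*(z + 2)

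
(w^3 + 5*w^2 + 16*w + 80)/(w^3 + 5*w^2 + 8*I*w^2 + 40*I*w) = (w^2 + 16)/(w*(w + 8*I))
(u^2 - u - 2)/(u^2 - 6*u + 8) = (u + 1)/(u - 4)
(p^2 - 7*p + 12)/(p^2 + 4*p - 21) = (p - 4)/(p + 7)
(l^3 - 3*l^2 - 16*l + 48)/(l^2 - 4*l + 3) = (l^2 - 16)/(l - 1)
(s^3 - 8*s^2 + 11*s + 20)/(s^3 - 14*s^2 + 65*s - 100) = (s + 1)/(s - 5)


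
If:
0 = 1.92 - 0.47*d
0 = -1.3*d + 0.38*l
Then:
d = 4.09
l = 13.98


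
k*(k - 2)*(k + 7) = k^3 + 5*k^2 - 14*k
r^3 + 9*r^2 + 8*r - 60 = (r - 2)*(r + 5)*(r + 6)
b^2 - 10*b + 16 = (b - 8)*(b - 2)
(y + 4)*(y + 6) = y^2 + 10*y + 24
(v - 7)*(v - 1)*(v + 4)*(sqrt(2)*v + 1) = sqrt(2)*v^4 - 4*sqrt(2)*v^3 + v^3 - 25*sqrt(2)*v^2 - 4*v^2 - 25*v + 28*sqrt(2)*v + 28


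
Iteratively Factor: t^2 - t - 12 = (t + 3)*(t - 4)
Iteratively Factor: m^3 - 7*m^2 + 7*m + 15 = (m - 3)*(m^2 - 4*m - 5) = (m - 5)*(m - 3)*(m + 1)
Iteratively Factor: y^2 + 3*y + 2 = (y + 1)*(y + 2)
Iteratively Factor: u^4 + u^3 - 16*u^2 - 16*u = (u - 4)*(u^3 + 5*u^2 + 4*u) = (u - 4)*(u + 4)*(u^2 + u) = u*(u - 4)*(u + 4)*(u + 1)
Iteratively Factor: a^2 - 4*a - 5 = (a - 5)*(a + 1)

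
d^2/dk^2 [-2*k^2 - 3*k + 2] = -4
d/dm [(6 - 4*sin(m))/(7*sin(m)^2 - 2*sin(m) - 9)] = 4*(7*sin(m)^2 - 21*sin(m) + 12)*cos(m)/((sin(m) + 1)^2*(7*sin(m) - 9)^2)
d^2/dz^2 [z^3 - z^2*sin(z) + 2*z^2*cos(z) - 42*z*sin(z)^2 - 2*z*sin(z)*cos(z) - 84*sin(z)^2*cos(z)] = z^2*sin(z) - 2*z^2*cos(z) - 8*z*sin(z) + 4*z*sin(2*z) - 4*z*cos(z) - 84*z*cos(2*z) + 6*z - 2*sin(z) - 84*sin(2*z) + 25*cos(z) - 4*cos(2*z) - 189*cos(3*z)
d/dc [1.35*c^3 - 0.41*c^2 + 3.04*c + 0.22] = 4.05*c^2 - 0.82*c + 3.04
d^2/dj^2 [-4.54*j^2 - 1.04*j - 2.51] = -9.08000000000000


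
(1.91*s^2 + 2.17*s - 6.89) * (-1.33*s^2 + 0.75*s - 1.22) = -2.5403*s^4 - 1.4536*s^3 + 8.461*s^2 - 7.8149*s + 8.4058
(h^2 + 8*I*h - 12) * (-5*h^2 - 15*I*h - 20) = -5*h^4 - 55*I*h^3 + 160*h^2 + 20*I*h + 240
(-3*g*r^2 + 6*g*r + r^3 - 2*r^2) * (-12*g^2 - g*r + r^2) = 36*g^3*r^2 - 72*g^3*r - 9*g^2*r^3 + 18*g^2*r^2 - 4*g*r^4 + 8*g*r^3 + r^5 - 2*r^4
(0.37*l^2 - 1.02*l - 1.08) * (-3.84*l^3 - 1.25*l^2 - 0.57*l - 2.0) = -1.4208*l^5 + 3.4543*l^4 + 5.2113*l^3 + 1.1914*l^2 + 2.6556*l + 2.16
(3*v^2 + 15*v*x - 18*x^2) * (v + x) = 3*v^3 + 18*v^2*x - 3*v*x^2 - 18*x^3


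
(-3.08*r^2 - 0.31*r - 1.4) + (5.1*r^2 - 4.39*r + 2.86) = 2.02*r^2 - 4.7*r + 1.46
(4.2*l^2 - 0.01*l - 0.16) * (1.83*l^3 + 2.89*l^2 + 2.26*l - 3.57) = 7.686*l^5 + 12.1197*l^4 + 9.1703*l^3 - 15.479*l^2 - 0.3259*l + 0.5712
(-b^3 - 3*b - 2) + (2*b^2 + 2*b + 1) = -b^3 + 2*b^2 - b - 1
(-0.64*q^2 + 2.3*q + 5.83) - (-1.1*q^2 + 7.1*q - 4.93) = 0.46*q^2 - 4.8*q + 10.76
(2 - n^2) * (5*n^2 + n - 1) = -5*n^4 - n^3 + 11*n^2 + 2*n - 2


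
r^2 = r^2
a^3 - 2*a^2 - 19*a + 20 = (a - 5)*(a - 1)*(a + 4)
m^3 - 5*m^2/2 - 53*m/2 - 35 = (m - 7)*(m + 2)*(m + 5/2)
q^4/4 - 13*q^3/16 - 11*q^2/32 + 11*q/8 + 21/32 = (q/2 + 1/4)*(q/2 + 1/2)*(q - 3)*(q - 7/4)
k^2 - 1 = (k - 1)*(k + 1)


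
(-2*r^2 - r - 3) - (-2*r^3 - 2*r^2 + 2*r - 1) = 2*r^3 - 3*r - 2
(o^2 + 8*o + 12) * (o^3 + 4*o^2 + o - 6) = o^5 + 12*o^4 + 45*o^3 + 50*o^2 - 36*o - 72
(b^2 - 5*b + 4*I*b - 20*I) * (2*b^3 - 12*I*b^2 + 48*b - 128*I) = 2*b^5 - 10*b^4 - 4*I*b^4 + 96*b^3 + 20*I*b^3 - 480*b^2 + 64*I*b^2 + 512*b - 320*I*b - 2560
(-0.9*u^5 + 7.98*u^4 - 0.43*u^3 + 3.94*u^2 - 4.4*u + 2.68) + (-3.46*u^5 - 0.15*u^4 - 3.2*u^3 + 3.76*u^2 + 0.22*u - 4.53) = -4.36*u^5 + 7.83*u^4 - 3.63*u^3 + 7.7*u^2 - 4.18*u - 1.85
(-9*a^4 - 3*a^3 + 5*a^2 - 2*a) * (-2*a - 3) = 18*a^5 + 33*a^4 - a^3 - 11*a^2 + 6*a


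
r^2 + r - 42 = (r - 6)*(r + 7)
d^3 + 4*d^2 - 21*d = d*(d - 3)*(d + 7)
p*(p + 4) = p^2 + 4*p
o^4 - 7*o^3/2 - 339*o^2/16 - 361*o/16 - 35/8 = (o - 7)*(o + 1/4)*(o + 5/4)*(o + 2)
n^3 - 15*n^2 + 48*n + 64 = (n - 8)^2*(n + 1)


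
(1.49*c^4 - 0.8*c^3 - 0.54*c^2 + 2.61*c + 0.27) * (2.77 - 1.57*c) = -2.3393*c^5 + 5.3833*c^4 - 1.3682*c^3 - 5.5935*c^2 + 6.8058*c + 0.7479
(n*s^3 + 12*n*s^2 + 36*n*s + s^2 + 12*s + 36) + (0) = n*s^3 + 12*n*s^2 + 36*n*s + s^2 + 12*s + 36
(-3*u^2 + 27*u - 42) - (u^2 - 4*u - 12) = -4*u^2 + 31*u - 30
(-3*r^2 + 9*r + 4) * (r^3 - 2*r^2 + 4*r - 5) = -3*r^5 + 15*r^4 - 26*r^3 + 43*r^2 - 29*r - 20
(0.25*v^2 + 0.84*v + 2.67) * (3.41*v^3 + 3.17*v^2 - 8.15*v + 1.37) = 0.8525*v^5 + 3.6569*v^4 + 9.73*v^3 + 1.9604*v^2 - 20.6097*v + 3.6579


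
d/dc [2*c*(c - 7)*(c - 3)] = 6*c^2 - 40*c + 42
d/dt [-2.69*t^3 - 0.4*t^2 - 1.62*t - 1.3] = -8.07*t^2 - 0.8*t - 1.62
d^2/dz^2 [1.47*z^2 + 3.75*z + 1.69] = 2.94000000000000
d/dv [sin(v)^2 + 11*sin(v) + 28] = (2*sin(v) + 11)*cos(v)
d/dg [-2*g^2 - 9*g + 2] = -4*g - 9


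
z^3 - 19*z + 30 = (z - 3)*(z - 2)*(z + 5)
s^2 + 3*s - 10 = (s - 2)*(s + 5)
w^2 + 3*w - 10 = (w - 2)*(w + 5)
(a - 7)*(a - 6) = a^2 - 13*a + 42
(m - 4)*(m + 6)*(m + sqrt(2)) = m^3 + sqrt(2)*m^2 + 2*m^2 - 24*m + 2*sqrt(2)*m - 24*sqrt(2)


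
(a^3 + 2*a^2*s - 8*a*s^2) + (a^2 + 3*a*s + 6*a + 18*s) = a^3 + 2*a^2*s + a^2 - 8*a*s^2 + 3*a*s + 6*a + 18*s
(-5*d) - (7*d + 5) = -12*d - 5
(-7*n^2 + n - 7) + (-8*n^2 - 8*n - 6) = -15*n^2 - 7*n - 13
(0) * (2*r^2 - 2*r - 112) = 0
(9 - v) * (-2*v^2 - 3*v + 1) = 2*v^3 - 15*v^2 - 28*v + 9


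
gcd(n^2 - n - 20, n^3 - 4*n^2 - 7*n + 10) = n - 5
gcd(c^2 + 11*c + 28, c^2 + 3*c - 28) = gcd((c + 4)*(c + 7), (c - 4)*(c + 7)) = c + 7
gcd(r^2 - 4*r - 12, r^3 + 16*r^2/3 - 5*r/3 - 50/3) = r + 2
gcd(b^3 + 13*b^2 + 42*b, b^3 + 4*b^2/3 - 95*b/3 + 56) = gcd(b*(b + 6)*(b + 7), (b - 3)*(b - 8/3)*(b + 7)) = b + 7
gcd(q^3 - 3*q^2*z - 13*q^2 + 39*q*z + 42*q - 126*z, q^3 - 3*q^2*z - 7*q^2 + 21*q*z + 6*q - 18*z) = -q^2 + 3*q*z + 6*q - 18*z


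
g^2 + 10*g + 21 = (g + 3)*(g + 7)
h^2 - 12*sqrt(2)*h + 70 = (h - 7*sqrt(2))*(h - 5*sqrt(2))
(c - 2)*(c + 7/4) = c^2 - c/4 - 7/2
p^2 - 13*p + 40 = (p - 8)*(p - 5)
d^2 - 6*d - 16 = (d - 8)*(d + 2)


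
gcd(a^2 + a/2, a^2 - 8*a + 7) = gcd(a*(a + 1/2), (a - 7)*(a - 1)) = 1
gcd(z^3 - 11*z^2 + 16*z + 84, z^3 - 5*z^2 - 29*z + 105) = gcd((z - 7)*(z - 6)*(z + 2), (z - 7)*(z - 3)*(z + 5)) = z - 7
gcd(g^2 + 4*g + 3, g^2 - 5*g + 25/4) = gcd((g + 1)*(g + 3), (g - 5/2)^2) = 1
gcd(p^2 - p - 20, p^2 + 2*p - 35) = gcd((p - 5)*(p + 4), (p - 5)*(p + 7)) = p - 5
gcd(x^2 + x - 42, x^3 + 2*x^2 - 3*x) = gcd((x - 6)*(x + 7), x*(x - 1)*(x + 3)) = 1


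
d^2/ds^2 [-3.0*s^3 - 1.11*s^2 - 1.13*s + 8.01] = -18.0*s - 2.22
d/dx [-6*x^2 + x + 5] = 1 - 12*x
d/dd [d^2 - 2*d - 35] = 2*d - 2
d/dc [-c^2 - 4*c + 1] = -2*c - 4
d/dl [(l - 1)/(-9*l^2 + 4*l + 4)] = (9*l^2 - 18*l + 8)/(81*l^4 - 72*l^3 - 56*l^2 + 32*l + 16)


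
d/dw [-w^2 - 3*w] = -2*w - 3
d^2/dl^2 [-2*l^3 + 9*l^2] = 18 - 12*l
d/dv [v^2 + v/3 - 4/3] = 2*v + 1/3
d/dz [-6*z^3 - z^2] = 2*z*(-9*z - 1)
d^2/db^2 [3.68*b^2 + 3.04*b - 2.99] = 7.36000000000000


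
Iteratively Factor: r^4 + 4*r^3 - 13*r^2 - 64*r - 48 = (r + 4)*(r^3 - 13*r - 12) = (r + 3)*(r + 4)*(r^2 - 3*r - 4) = (r + 1)*(r + 3)*(r + 4)*(r - 4)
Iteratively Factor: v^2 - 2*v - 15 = (v + 3)*(v - 5)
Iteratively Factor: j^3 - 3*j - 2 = (j + 1)*(j^2 - j - 2) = (j - 2)*(j + 1)*(j + 1)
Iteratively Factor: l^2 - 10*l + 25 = (l - 5)*(l - 5)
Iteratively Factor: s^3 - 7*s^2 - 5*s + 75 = (s + 3)*(s^2 - 10*s + 25) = (s - 5)*(s + 3)*(s - 5)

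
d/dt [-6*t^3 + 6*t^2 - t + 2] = -18*t^2 + 12*t - 1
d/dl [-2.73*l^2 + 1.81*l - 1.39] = 1.81 - 5.46*l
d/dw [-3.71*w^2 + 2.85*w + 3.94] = 2.85 - 7.42*w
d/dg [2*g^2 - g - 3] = 4*g - 1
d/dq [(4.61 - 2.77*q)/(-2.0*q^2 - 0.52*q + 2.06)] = (-5.54*q^2 + 18.44*q - 3.309)/(4.0*q^4 + 2.08*q^3 - 7.9696*q^2 - 2.1424*q + 4.2436)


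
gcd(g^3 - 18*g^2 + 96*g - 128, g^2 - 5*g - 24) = g - 8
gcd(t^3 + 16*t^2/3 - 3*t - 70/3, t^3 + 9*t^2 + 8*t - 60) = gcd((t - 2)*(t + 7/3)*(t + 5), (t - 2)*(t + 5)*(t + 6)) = t^2 + 3*t - 10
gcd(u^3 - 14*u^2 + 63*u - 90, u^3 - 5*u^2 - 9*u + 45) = u^2 - 8*u + 15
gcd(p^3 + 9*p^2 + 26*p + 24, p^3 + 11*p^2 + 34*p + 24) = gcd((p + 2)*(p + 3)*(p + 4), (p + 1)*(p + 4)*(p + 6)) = p + 4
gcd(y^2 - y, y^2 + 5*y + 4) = 1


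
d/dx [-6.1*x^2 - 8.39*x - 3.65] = -12.2*x - 8.39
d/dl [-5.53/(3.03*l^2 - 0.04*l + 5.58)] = (33.5118*l - 0.2212)/(3.03*l^2 - 0.04*l + 5.58)^2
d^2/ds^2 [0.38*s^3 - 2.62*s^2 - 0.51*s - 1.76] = 2.28*s - 5.24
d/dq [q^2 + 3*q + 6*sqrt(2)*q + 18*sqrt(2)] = 2*q + 3 + 6*sqrt(2)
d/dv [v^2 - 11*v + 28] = 2*v - 11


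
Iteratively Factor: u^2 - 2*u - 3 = (u - 3)*(u + 1)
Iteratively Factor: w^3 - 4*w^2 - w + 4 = (w - 1)*(w^2 - 3*w - 4) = (w - 4)*(w - 1)*(w + 1)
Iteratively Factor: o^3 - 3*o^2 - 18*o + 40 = (o - 2)*(o^2 - o - 20) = (o - 2)*(o + 4)*(o - 5)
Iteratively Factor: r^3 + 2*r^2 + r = (r + 1)*(r^2 + r) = r*(r + 1)*(r + 1)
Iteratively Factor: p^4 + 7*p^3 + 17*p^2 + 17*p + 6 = (p + 2)*(p^3 + 5*p^2 + 7*p + 3) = (p + 1)*(p + 2)*(p^2 + 4*p + 3) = (p + 1)*(p + 2)*(p + 3)*(p + 1)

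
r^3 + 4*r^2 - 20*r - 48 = (r - 4)*(r + 2)*(r + 6)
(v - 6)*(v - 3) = v^2 - 9*v + 18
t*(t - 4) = t^2 - 4*t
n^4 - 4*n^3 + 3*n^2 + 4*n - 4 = (n - 2)^2*(n - 1)*(n + 1)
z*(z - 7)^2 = z^3 - 14*z^2 + 49*z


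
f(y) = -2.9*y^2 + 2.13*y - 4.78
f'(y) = 2.13 - 5.8*y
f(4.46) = -52.97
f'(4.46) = -23.74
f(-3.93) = -57.94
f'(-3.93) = 24.92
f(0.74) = -4.79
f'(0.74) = -2.16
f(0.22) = -4.45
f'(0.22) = 0.85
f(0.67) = -4.65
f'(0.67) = -1.76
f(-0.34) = -5.84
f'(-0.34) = 4.10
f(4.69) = -58.58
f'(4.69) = -25.07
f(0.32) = -4.40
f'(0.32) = 0.27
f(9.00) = -220.51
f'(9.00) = -50.07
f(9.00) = -220.51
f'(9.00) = -50.07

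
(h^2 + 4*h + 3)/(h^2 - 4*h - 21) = (h + 1)/(h - 7)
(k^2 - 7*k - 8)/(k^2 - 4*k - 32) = (k + 1)/(k + 4)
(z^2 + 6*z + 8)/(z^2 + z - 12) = (z + 2)/(z - 3)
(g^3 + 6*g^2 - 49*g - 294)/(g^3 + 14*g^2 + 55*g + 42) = (g - 7)/(g + 1)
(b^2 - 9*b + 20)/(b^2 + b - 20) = (b - 5)/(b + 5)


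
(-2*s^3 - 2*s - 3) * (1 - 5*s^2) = 10*s^5 + 8*s^3 + 15*s^2 - 2*s - 3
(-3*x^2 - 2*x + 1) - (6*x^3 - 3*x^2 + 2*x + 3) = -6*x^3 - 4*x - 2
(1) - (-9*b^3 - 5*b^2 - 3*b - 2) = 9*b^3 + 5*b^2 + 3*b + 3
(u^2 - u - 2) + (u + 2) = u^2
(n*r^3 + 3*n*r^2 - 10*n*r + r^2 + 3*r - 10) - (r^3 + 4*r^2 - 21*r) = n*r^3 + 3*n*r^2 - 10*n*r - r^3 - 3*r^2 + 24*r - 10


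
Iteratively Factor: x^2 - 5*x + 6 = (x - 3)*(x - 2)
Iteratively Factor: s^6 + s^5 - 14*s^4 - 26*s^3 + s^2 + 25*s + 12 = (s + 1)*(s^5 - 14*s^3 - 12*s^2 + 13*s + 12) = (s + 1)^2*(s^4 - s^3 - 13*s^2 + s + 12) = (s - 4)*(s + 1)^2*(s^3 + 3*s^2 - s - 3) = (s - 4)*(s + 1)^3*(s^2 + 2*s - 3) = (s - 4)*(s + 1)^3*(s + 3)*(s - 1)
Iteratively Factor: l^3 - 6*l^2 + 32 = (l - 4)*(l^2 - 2*l - 8) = (l - 4)*(l + 2)*(l - 4)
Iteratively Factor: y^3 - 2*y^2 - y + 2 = (y + 1)*(y^2 - 3*y + 2) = (y - 1)*(y + 1)*(y - 2)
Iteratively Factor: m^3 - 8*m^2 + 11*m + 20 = (m - 5)*(m^2 - 3*m - 4) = (m - 5)*(m - 4)*(m + 1)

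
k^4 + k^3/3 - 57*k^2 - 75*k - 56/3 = (k - 8)*(k + 1/3)*(k + 1)*(k + 7)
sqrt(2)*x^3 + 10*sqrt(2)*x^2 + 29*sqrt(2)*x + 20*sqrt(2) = (x + 4)*(x + 5)*(sqrt(2)*x + sqrt(2))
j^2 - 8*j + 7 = (j - 7)*(j - 1)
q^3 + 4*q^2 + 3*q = q*(q + 1)*(q + 3)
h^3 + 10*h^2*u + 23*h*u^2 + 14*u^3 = (h + u)*(h + 2*u)*(h + 7*u)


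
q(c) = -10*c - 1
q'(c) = -10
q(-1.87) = 17.70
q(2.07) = -21.70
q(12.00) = -121.00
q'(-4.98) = -10.00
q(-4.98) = 48.80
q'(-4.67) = -10.00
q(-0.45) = 3.50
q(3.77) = -38.70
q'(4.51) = -10.00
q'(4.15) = -10.00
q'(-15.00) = -10.00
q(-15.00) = 149.00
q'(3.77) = -10.00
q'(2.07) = -10.00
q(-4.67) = 45.70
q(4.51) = -46.10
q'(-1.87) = -10.00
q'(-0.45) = -10.00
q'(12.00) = -10.00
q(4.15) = -42.50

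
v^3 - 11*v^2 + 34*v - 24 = (v - 6)*(v - 4)*(v - 1)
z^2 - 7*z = z*(z - 7)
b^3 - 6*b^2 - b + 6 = (b - 6)*(b - 1)*(b + 1)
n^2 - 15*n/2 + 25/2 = (n - 5)*(n - 5/2)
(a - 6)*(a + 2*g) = a^2 + 2*a*g - 6*a - 12*g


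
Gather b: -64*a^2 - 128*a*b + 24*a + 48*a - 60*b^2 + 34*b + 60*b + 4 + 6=-64*a^2 + 72*a - 60*b^2 + b*(94 - 128*a) + 10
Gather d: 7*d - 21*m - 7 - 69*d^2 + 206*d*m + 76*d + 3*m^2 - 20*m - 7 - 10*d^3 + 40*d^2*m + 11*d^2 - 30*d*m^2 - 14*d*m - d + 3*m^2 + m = -10*d^3 + d^2*(40*m - 58) + d*(-30*m^2 + 192*m + 82) + 6*m^2 - 40*m - 14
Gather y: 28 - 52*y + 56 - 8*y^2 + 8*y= -8*y^2 - 44*y + 84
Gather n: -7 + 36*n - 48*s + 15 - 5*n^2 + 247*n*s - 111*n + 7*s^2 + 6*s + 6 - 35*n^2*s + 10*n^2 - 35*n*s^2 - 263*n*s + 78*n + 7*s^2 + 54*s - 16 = n^2*(5 - 35*s) + n*(-35*s^2 - 16*s + 3) + 14*s^2 + 12*s - 2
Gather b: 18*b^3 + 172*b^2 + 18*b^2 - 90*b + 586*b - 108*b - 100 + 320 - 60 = 18*b^3 + 190*b^2 + 388*b + 160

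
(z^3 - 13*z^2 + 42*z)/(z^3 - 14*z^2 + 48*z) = (z - 7)/(z - 8)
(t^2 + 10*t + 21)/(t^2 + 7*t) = (t + 3)/t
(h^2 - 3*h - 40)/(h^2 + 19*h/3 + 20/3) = 3*(h - 8)/(3*h + 4)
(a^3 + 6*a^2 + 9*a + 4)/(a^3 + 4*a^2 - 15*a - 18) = (a^2 + 5*a + 4)/(a^2 + 3*a - 18)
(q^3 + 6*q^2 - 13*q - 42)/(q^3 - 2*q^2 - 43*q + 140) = (q^2 - q - 6)/(q^2 - 9*q + 20)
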